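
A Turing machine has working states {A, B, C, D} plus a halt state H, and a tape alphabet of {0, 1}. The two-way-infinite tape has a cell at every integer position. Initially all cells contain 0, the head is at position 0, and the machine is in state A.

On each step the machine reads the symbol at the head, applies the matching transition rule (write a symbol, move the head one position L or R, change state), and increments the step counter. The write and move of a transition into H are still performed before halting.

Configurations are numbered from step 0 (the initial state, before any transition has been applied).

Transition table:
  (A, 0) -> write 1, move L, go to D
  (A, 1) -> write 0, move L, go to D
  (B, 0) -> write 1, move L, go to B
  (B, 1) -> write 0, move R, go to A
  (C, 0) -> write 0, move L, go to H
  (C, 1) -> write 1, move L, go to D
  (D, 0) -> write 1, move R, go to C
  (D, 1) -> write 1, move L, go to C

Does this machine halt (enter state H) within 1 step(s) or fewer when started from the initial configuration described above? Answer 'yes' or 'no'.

Answer: no

Derivation:
Step 1: in state A at pos 0, read 0 -> (A,0)->write 1,move L,goto D. Now: state=D, head=-1, tape[-2..1]=0010 (head:  ^)
After 1 step(s): state = D (not H) -> not halted within 1 -> no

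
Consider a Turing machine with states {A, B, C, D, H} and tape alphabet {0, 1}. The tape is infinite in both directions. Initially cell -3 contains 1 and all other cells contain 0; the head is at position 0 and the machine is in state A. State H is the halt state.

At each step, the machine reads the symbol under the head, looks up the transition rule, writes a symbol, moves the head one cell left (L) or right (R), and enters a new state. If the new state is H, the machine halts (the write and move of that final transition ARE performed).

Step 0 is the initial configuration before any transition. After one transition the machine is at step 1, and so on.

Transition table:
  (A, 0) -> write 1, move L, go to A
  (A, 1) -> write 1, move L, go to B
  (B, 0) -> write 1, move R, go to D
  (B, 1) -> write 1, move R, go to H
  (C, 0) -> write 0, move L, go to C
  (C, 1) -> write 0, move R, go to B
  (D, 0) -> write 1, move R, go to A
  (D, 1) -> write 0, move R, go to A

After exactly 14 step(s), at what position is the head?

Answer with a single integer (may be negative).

Step 1: in state A at pos 0, read 0 -> (A,0)->write 1,move L,goto A. Now: state=A, head=-1, tape[-4..1]=010010 (head:    ^)
Step 2: in state A at pos -1, read 0 -> (A,0)->write 1,move L,goto A. Now: state=A, head=-2, tape[-4..1]=010110 (head:   ^)
Step 3: in state A at pos -2, read 0 -> (A,0)->write 1,move L,goto A. Now: state=A, head=-3, tape[-4..1]=011110 (head:  ^)
Step 4: in state A at pos -3, read 1 -> (A,1)->write 1,move L,goto B. Now: state=B, head=-4, tape[-5..1]=0011110 (head:  ^)
Step 5: in state B at pos -4, read 0 -> (B,0)->write 1,move R,goto D. Now: state=D, head=-3, tape[-5..1]=0111110 (head:   ^)
Step 6: in state D at pos -3, read 1 -> (D,1)->write 0,move R,goto A. Now: state=A, head=-2, tape[-5..1]=0101110 (head:    ^)
Step 7: in state A at pos -2, read 1 -> (A,1)->write 1,move L,goto B. Now: state=B, head=-3, tape[-5..1]=0101110 (head:   ^)
Step 8: in state B at pos -3, read 0 -> (B,0)->write 1,move R,goto D. Now: state=D, head=-2, tape[-5..1]=0111110 (head:    ^)
Step 9: in state D at pos -2, read 1 -> (D,1)->write 0,move R,goto A. Now: state=A, head=-1, tape[-5..1]=0110110 (head:     ^)
Step 10: in state A at pos -1, read 1 -> (A,1)->write 1,move L,goto B. Now: state=B, head=-2, tape[-5..1]=0110110 (head:    ^)
Step 11: in state B at pos -2, read 0 -> (B,0)->write 1,move R,goto D. Now: state=D, head=-1, tape[-5..1]=0111110 (head:     ^)
Step 12: in state D at pos -1, read 1 -> (D,1)->write 0,move R,goto A. Now: state=A, head=0, tape[-5..1]=0111010 (head:      ^)
Step 13: in state A at pos 0, read 1 -> (A,1)->write 1,move L,goto B. Now: state=B, head=-1, tape[-5..1]=0111010 (head:     ^)
Step 14: in state B at pos -1, read 0 -> (B,0)->write 1,move R,goto D. Now: state=D, head=0, tape[-5..1]=0111110 (head:      ^)

Answer: 0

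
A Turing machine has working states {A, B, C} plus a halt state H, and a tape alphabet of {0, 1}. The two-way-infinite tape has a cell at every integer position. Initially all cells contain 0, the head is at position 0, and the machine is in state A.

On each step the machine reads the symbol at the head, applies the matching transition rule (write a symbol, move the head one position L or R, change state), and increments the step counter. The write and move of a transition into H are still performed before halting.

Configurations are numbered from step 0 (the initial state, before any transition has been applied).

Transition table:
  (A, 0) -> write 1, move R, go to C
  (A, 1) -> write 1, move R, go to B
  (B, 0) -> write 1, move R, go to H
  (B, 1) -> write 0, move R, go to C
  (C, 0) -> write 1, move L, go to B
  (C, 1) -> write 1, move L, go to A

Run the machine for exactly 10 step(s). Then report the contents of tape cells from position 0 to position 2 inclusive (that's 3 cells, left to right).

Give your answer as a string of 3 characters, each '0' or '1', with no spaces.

Answer: 111

Derivation:
Step 1: in state A at pos 0, read 0 -> (A,0)->write 1,move R,goto C. Now: state=C, head=1, tape[-1..2]=0100 (head:   ^)
Step 2: in state C at pos 1, read 0 -> (C,0)->write 1,move L,goto B. Now: state=B, head=0, tape[-1..2]=0110 (head:  ^)
Step 3: in state B at pos 0, read 1 -> (B,1)->write 0,move R,goto C. Now: state=C, head=1, tape[-1..2]=0010 (head:   ^)
Step 4: in state C at pos 1, read 1 -> (C,1)->write 1,move L,goto A. Now: state=A, head=0, tape[-1..2]=0010 (head:  ^)
Step 5: in state A at pos 0, read 0 -> (A,0)->write 1,move R,goto C. Now: state=C, head=1, tape[-1..2]=0110 (head:   ^)
Step 6: in state C at pos 1, read 1 -> (C,1)->write 1,move L,goto A. Now: state=A, head=0, tape[-1..2]=0110 (head:  ^)
Step 7: in state A at pos 0, read 1 -> (A,1)->write 1,move R,goto B. Now: state=B, head=1, tape[-1..2]=0110 (head:   ^)
Step 8: in state B at pos 1, read 1 -> (B,1)->write 0,move R,goto C. Now: state=C, head=2, tape[-1..3]=01000 (head:    ^)
Step 9: in state C at pos 2, read 0 -> (C,0)->write 1,move L,goto B. Now: state=B, head=1, tape[-1..3]=01010 (head:   ^)
Step 10: in state B at pos 1, read 0 -> (B,0)->write 1,move R,goto H. Now: state=H, head=2, tape[-1..3]=01110 (head:    ^)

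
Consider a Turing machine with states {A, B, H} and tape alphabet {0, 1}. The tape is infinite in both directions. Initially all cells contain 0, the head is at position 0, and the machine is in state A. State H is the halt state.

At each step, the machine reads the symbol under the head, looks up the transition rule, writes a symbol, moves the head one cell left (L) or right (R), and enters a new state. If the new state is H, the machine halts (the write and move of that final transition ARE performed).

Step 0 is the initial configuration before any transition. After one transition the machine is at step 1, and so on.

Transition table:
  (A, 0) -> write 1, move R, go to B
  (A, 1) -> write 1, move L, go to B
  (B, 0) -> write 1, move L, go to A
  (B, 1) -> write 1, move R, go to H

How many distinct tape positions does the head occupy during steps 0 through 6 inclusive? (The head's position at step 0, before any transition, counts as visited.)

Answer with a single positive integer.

Answer: 4

Derivation:
Step 1: in state A at pos 0, read 0 -> (A,0)->write 1,move R,goto B. Now: state=B, head=1, tape[-1..2]=0100 (head:   ^)
Step 2: in state B at pos 1, read 0 -> (B,0)->write 1,move L,goto A. Now: state=A, head=0, tape[-1..2]=0110 (head:  ^)
Step 3: in state A at pos 0, read 1 -> (A,1)->write 1,move L,goto B. Now: state=B, head=-1, tape[-2..2]=00110 (head:  ^)
Step 4: in state B at pos -1, read 0 -> (B,0)->write 1,move L,goto A. Now: state=A, head=-2, tape[-3..2]=001110 (head:  ^)
Step 5: in state A at pos -2, read 0 -> (A,0)->write 1,move R,goto B. Now: state=B, head=-1, tape[-3..2]=011110 (head:   ^)
Step 6: in state B at pos -1, read 1 -> (B,1)->write 1,move R,goto H. Now: state=H, head=0, tape[-3..2]=011110 (head:    ^)
Head positions at steps 0..6: starting at 0, distinct positions visited = {-2, -1, 0, 1} -> 4 position(s)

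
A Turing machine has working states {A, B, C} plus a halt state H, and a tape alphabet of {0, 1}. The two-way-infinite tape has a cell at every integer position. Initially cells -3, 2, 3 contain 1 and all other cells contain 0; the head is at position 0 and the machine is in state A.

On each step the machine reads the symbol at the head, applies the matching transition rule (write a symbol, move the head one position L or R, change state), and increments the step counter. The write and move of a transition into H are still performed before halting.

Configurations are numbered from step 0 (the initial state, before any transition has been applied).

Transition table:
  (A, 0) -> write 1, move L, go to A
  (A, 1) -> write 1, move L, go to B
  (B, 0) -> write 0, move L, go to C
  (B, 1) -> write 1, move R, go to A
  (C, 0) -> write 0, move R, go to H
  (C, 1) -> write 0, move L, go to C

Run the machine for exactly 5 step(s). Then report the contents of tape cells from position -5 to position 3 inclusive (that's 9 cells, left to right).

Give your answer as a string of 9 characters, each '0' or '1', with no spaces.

Answer: 001111011

Derivation:
Step 1: in state A at pos 0, read 0 -> (A,0)->write 1,move L,goto A. Now: state=A, head=-1, tape[-4..4]=010010110 (head:    ^)
Step 2: in state A at pos -1, read 0 -> (A,0)->write 1,move L,goto A. Now: state=A, head=-2, tape[-4..4]=010110110 (head:   ^)
Step 3: in state A at pos -2, read 0 -> (A,0)->write 1,move L,goto A. Now: state=A, head=-3, tape[-4..4]=011110110 (head:  ^)
Step 4: in state A at pos -3, read 1 -> (A,1)->write 1,move L,goto B. Now: state=B, head=-4, tape[-5..4]=0011110110 (head:  ^)
Step 5: in state B at pos -4, read 0 -> (B,0)->write 0,move L,goto C. Now: state=C, head=-5, tape[-6..4]=00011110110 (head:  ^)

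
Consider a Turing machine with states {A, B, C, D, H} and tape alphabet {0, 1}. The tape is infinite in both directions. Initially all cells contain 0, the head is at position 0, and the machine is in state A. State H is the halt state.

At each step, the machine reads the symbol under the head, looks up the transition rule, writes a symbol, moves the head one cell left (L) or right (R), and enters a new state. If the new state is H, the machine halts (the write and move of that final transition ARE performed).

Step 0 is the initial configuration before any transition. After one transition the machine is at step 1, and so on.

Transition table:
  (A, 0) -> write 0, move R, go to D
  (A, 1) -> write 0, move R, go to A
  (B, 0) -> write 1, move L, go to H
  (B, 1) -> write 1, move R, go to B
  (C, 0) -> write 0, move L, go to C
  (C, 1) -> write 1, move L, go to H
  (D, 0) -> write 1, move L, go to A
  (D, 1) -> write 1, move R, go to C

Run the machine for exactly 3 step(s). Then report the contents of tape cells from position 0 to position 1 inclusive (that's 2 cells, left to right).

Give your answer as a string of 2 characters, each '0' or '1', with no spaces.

Answer: 01

Derivation:
Step 1: in state A at pos 0, read 0 -> (A,0)->write 0,move R,goto D. Now: state=D, head=1, tape[-1..2]=0000 (head:   ^)
Step 2: in state D at pos 1, read 0 -> (D,0)->write 1,move L,goto A. Now: state=A, head=0, tape[-1..2]=0010 (head:  ^)
Step 3: in state A at pos 0, read 0 -> (A,0)->write 0,move R,goto D. Now: state=D, head=1, tape[-1..2]=0010 (head:   ^)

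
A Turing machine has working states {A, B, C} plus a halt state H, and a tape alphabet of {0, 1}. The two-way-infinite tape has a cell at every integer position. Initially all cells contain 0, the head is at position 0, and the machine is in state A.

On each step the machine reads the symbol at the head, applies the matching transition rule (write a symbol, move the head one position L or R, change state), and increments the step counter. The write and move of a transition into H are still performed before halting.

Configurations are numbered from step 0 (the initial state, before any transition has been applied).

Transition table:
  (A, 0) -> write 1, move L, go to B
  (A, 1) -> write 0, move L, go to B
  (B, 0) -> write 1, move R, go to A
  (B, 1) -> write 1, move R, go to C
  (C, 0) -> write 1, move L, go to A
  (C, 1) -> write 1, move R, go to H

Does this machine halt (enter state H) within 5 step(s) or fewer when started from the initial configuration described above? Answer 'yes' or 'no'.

Step 1: in state A at pos 0, read 0 -> (A,0)->write 1,move L,goto B. Now: state=B, head=-1, tape[-2..1]=0010 (head:  ^)
Step 2: in state B at pos -1, read 0 -> (B,0)->write 1,move R,goto A. Now: state=A, head=0, tape[-2..1]=0110 (head:   ^)
Step 3: in state A at pos 0, read 1 -> (A,1)->write 0,move L,goto B. Now: state=B, head=-1, tape[-2..1]=0100 (head:  ^)
Step 4: in state B at pos -1, read 1 -> (B,1)->write 1,move R,goto C. Now: state=C, head=0, tape[-2..1]=0100 (head:   ^)
Step 5: in state C at pos 0, read 0 -> (C,0)->write 1,move L,goto A. Now: state=A, head=-1, tape[-2..1]=0110 (head:  ^)
After 5 step(s): state = A (not H) -> not halted within 5 -> no

Answer: no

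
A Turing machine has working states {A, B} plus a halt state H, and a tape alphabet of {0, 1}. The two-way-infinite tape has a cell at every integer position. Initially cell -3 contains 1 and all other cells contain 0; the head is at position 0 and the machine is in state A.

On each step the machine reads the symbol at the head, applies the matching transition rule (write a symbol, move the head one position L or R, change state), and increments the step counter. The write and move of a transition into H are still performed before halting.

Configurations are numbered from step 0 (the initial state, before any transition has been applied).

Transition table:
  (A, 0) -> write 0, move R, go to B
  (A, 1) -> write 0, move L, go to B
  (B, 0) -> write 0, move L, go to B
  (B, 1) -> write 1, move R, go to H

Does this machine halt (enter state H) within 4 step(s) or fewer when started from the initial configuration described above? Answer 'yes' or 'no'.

Answer: no

Derivation:
Step 1: in state A at pos 0, read 0 -> (A,0)->write 0,move R,goto B. Now: state=B, head=1, tape[-4..2]=0100000 (head:      ^)
Step 2: in state B at pos 1, read 0 -> (B,0)->write 0,move L,goto B. Now: state=B, head=0, tape[-4..2]=0100000 (head:     ^)
Step 3: in state B at pos 0, read 0 -> (B,0)->write 0,move L,goto B. Now: state=B, head=-1, tape[-4..2]=0100000 (head:    ^)
Step 4: in state B at pos -1, read 0 -> (B,0)->write 0,move L,goto B. Now: state=B, head=-2, tape[-4..2]=0100000 (head:   ^)
After 4 step(s): state = B (not H) -> not halted within 4 -> no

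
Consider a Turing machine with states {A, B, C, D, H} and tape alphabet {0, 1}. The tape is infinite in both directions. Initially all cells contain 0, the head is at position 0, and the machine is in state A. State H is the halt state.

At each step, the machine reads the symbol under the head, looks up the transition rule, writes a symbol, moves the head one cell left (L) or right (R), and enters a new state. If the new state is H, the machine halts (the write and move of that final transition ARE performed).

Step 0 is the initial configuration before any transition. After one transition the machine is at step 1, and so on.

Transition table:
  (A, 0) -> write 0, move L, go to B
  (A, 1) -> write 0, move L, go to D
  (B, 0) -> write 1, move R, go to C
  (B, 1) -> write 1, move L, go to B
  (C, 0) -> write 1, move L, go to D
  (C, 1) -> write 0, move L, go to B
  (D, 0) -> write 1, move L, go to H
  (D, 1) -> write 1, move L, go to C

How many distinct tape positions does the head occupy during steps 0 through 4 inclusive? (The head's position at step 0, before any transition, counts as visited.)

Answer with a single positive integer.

Step 1: in state A at pos 0, read 0 -> (A,0)->write 0,move L,goto B. Now: state=B, head=-1, tape[-2..1]=0000 (head:  ^)
Step 2: in state B at pos -1, read 0 -> (B,0)->write 1,move R,goto C. Now: state=C, head=0, tape[-2..1]=0100 (head:   ^)
Step 3: in state C at pos 0, read 0 -> (C,0)->write 1,move L,goto D. Now: state=D, head=-1, tape[-2..1]=0110 (head:  ^)
Step 4: in state D at pos -1, read 1 -> (D,1)->write 1,move L,goto C. Now: state=C, head=-2, tape[-3..1]=00110 (head:  ^)
Head positions at steps 0..4: starting at 0, distinct positions visited = {-2, -1, 0} -> 3 position(s)

Answer: 3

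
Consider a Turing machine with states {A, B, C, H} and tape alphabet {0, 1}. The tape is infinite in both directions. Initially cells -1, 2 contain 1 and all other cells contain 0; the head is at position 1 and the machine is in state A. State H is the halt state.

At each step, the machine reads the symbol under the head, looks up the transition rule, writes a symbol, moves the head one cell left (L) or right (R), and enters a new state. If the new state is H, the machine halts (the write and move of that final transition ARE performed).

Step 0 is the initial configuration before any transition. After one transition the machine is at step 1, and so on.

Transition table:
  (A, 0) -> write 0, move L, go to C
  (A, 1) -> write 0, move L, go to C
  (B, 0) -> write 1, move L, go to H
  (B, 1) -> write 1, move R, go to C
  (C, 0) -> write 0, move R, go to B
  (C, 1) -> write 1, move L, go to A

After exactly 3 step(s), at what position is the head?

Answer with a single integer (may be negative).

Step 1: in state A at pos 1, read 0 -> (A,0)->write 0,move L,goto C. Now: state=C, head=0, tape[-2..3]=010010 (head:   ^)
Step 2: in state C at pos 0, read 0 -> (C,0)->write 0,move R,goto B. Now: state=B, head=1, tape[-2..3]=010010 (head:    ^)
Step 3: in state B at pos 1, read 0 -> (B,0)->write 1,move L,goto H. Now: state=H, head=0, tape[-2..3]=010110 (head:   ^)

Answer: 0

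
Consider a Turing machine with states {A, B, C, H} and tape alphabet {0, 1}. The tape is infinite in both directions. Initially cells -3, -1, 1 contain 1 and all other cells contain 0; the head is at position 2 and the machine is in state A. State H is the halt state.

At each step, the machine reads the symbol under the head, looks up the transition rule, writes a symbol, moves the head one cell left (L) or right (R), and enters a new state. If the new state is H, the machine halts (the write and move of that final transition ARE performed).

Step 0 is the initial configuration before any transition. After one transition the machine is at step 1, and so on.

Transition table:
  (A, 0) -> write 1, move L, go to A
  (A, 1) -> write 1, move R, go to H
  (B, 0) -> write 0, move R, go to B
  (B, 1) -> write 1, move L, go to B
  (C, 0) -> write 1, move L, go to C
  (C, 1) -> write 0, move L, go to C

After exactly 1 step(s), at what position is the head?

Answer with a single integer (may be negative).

Step 1: in state A at pos 2, read 0 -> (A,0)->write 1,move L,goto A. Now: state=A, head=1, tape[-4..3]=01010110 (head:      ^)

Answer: 1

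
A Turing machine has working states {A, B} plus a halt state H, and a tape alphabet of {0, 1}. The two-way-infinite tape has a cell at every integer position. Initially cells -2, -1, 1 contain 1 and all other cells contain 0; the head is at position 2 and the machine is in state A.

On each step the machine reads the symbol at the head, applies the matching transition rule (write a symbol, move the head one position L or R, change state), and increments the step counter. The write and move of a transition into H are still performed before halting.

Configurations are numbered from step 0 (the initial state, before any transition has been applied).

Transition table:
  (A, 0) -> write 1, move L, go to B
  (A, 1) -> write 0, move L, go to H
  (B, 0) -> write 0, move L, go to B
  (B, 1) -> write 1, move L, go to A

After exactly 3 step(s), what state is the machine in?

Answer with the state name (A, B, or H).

Step 1: in state A at pos 2, read 0 -> (A,0)->write 1,move L,goto B. Now: state=B, head=1, tape[-3..3]=0110110 (head:     ^)
Step 2: in state B at pos 1, read 1 -> (B,1)->write 1,move L,goto A. Now: state=A, head=0, tape[-3..3]=0110110 (head:    ^)
Step 3: in state A at pos 0, read 0 -> (A,0)->write 1,move L,goto B. Now: state=B, head=-1, tape[-3..3]=0111110 (head:   ^)

Answer: B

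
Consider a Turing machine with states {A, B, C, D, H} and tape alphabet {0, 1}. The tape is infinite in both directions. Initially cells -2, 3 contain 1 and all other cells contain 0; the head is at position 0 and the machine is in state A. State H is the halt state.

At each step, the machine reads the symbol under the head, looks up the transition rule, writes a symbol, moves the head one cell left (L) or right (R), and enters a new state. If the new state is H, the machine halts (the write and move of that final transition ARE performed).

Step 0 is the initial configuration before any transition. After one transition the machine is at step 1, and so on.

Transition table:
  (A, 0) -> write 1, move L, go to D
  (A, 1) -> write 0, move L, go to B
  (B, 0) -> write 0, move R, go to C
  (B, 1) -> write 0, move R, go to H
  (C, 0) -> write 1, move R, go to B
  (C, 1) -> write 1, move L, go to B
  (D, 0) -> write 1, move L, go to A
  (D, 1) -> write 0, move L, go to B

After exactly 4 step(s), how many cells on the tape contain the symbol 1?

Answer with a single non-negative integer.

Step 1: in state A at pos 0, read 0 -> (A,0)->write 1,move L,goto D. Now: state=D, head=-1, tape[-3..4]=01010010 (head:   ^)
Step 2: in state D at pos -1, read 0 -> (D,0)->write 1,move L,goto A. Now: state=A, head=-2, tape[-3..4]=01110010 (head:  ^)
Step 3: in state A at pos -2, read 1 -> (A,1)->write 0,move L,goto B. Now: state=B, head=-3, tape[-4..4]=000110010 (head:  ^)
Step 4: in state B at pos -3, read 0 -> (B,0)->write 0,move R,goto C. Now: state=C, head=-2, tape[-4..4]=000110010 (head:   ^)
Cells containing 1 after step 4: {-1, 0, 3} -> 3 cell(s)

Answer: 3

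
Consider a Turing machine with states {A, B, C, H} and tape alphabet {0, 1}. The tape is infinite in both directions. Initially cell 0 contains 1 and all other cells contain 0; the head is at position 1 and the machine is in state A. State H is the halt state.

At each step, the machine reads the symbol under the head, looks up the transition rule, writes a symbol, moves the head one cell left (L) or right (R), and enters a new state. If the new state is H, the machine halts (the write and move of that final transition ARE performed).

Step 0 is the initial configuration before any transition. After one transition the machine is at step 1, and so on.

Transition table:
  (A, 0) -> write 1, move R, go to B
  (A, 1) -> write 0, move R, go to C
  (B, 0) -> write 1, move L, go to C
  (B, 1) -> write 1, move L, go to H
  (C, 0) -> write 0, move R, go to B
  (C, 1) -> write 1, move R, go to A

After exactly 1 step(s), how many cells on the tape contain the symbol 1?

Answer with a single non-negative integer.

Answer: 2

Derivation:
Step 1: in state A at pos 1, read 0 -> (A,0)->write 1,move R,goto B. Now: state=B, head=2, tape[-1..3]=01100 (head:    ^)
Cells containing 1 after step 1: {0, 1} -> 2 cell(s)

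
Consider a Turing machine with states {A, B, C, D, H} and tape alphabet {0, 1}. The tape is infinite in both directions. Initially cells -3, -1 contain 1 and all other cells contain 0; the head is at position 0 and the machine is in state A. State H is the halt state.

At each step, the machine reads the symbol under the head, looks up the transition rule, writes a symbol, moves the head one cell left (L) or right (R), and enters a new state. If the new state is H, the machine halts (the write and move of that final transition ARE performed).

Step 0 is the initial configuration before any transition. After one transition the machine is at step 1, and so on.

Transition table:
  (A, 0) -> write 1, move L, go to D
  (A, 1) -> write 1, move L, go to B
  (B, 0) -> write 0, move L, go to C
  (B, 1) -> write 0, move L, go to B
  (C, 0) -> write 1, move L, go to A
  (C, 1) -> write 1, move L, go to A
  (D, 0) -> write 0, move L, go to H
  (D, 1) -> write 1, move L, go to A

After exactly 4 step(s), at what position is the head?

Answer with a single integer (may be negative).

Step 1: in state A at pos 0, read 0 -> (A,0)->write 1,move L,goto D. Now: state=D, head=-1, tape[-4..1]=010110 (head:    ^)
Step 2: in state D at pos -1, read 1 -> (D,1)->write 1,move L,goto A. Now: state=A, head=-2, tape[-4..1]=010110 (head:   ^)
Step 3: in state A at pos -2, read 0 -> (A,0)->write 1,move L,goto D. Now: state=D, head=-3, tape[-4..1]=011110 (head:  ^)
Step 4: in state D at pos -3, read 1 -> (D,1)->write 1,move L,goto A. Now: state=A, head=-4, tape[-5..1]=0011110 (head:  ^)

Answer: -4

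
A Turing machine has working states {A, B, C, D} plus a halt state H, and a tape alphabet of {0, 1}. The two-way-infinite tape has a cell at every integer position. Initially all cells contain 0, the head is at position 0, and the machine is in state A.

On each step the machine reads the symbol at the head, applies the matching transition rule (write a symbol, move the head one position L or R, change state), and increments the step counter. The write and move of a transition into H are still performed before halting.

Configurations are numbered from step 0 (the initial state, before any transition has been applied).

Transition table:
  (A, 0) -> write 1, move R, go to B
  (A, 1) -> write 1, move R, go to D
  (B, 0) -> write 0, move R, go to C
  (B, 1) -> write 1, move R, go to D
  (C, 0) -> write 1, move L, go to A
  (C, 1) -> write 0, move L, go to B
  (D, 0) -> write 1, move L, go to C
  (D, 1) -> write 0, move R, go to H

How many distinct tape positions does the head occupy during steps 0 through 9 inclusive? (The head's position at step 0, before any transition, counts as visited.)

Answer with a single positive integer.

Step 1: in state A at pos 0, read 0 -> (A,0)->write 1,move R,goto B. Now: state=B, head=1, tape[-1..2]=0100 (head:   ^)
Step 2: in state B at pos 1, read 0 -> (B,0)->write 0,move R,goto C. Now: state=C, head=2, tape[-1..3]=01000 (head:    ^)
Step 3: in state C at pos 2, read 0 -> (C,0)->write 1,move L,goto A. Now: state=A, head=1, tape[-1..3]=01010 (head:   ^)
Step 4: in state A at pos 1, read 0 -> (A,0)->write 1,move R,goto B. Now: state=B, head=2, tape[-1..3]=01110 (head:    ^)
Step 5: in state B at pos 2, read 1 -> (B,1)->write 1,move R,goto D. Now: state=D, head=3, tape[-1..4]=011100 (head:     ^)
Step 6: in state D at pos 3, read 0 -> (D,0)->write 1,move L,goto C. Now: state=C, head=2, tape[-1..4]=011110 (head:    ^)
Step 7: in state C at pos 2, read 1 -> (C,1)->write 0,move L,goto B. Now: state=B, head=1, tape[-1..4]=011010 (head:   ^)
Step 8: in state B at pos 1, read 1 -> (B,1)->write 1,move R,goto D. Now: state=D, head=2, tape[-1..4]=011010 (head:    ^)
Step 9: in state D at pos 2, read 0 -> (D,0)->write 1,move L,goto C. Now: state=C, head=1, tape[-1..4]=011110 (head:   ^)
Head positions at steps 0..9: starting at 0, distinct positions visited = {0, 1, 2, 3} -> 4 position(s)

Answer: 4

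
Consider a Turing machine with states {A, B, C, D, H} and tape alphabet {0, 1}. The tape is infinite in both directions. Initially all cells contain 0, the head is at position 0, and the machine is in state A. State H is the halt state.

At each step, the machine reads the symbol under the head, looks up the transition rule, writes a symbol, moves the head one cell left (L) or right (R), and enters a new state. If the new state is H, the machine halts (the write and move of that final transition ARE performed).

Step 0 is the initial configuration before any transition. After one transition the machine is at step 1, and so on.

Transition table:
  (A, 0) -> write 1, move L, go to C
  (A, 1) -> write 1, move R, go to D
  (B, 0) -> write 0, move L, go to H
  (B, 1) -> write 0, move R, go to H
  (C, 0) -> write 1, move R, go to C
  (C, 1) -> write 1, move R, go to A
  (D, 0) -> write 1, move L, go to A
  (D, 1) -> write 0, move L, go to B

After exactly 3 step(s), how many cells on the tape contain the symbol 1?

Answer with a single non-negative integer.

Step 1: in state A at pos 0, read 0 -> (A,0)->write 1,move L,goto C. Now: state=C, head=-1, tape[-2..1]=0010 (head:  ^)
Step 2: in state C at pos -1, read 0 -> (C,0)->write 1,move R,goto C. Now: state=C, head=0, tape[-2..1]=0110 (head:   ^)
Step 3: in state C at pos 0, read 1 -> (C,1)->write 1,move R,goto A. Now: state=A, head=1, tape[-2..2]=01100 (head:    ^)
Cells containing 1 after step 3: {-1, 0} -> 2 cell(s)

Answer: 2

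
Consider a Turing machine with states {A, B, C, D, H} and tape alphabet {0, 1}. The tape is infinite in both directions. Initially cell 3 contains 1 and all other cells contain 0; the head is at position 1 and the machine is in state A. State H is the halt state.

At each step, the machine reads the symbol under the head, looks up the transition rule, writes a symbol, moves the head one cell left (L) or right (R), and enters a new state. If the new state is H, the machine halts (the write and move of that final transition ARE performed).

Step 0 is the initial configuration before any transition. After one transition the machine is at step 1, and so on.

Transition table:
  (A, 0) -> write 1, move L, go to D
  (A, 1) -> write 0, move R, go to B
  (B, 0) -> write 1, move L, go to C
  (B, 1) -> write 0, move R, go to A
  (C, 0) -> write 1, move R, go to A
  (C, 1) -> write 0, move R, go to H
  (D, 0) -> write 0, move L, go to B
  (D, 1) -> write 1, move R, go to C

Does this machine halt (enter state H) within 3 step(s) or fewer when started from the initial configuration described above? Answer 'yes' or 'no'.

Answer: no

Derivation:
Step 1: in state A at pos 1, read 0 -> (A,0)->write 1,move L,goto D. Now: state=D, head=0, tape[-1..4]=001010 (head:  ^)
Step 2: in state D at pos 0, read 0 -> (D,0)->write 0,move L,goto B. Now: state=B, head=-1, tape[-2..4]=0001010 (head:  ^)
Step 3: in state B at pos -1, read 0 -> (B,0)->write 1,move L,goto C. Now: state=C, head=-2, tape[-3..4]=00101010 (head:  ^)
After 3 step(s): state = C (not H) -> not halted within 3 -> no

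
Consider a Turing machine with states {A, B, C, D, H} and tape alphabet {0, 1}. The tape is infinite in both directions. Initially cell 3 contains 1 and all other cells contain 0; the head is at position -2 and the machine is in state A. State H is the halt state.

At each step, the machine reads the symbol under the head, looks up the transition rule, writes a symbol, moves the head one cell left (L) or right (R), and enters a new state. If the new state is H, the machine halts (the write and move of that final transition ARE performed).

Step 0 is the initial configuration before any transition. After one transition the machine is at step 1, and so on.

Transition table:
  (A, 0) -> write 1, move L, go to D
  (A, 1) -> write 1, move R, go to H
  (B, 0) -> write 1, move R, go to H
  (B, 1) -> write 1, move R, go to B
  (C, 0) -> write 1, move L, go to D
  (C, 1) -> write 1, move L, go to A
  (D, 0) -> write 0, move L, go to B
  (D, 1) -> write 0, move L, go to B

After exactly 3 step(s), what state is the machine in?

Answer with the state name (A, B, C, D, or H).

Step 1: in state A at pos -2, read 0 -> (A,0)->write 1,move L,goto D. Now: state=D, head=-3, tape[-4..4]=001000010 (head:  ^)
Step 2: in state D at pos -3, read 0 -> (D,0)->write 0,move L,goto B. Now: state=B, head=-4, tape[-5..4]=0001000010 (head:  ^)
Step 3: in state B at pos -4, read 0 -> (B,0)->write 1,move R,goto H. Now: state=H, head=-3, tape[-5..4]=0101000010 (head:   ^)

Answer: H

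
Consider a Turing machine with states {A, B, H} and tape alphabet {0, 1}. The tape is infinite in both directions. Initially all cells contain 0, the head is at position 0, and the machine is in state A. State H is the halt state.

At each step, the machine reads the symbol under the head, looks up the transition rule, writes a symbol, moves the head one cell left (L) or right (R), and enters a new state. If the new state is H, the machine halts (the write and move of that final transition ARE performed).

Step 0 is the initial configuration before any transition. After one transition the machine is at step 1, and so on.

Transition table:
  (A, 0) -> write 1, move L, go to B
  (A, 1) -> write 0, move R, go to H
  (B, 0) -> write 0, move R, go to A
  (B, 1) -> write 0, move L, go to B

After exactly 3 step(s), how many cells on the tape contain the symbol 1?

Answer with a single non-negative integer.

Step 1: in state A at pos 0, read 0 -> (A,0)->write 1,move L,goto B. Now: state=B, head=-1, tape[-2..1]=0010 (head:  ^)
Step 2: in state B at pos -1, read 0 -> (B,0)->write 0,move R,goto A. Now: state=A, head=0, tape[-2..1]=0010 (head:   ^)
Step 3: in state A at pos 0, read 1 -> (A,1)->write 0,move R,goto H. Now: state=H, head=1, tape[-2..2]=00000 (head:    ^)
No cell contains 1 after step 3 -> 0 cell(s)

Answer: 0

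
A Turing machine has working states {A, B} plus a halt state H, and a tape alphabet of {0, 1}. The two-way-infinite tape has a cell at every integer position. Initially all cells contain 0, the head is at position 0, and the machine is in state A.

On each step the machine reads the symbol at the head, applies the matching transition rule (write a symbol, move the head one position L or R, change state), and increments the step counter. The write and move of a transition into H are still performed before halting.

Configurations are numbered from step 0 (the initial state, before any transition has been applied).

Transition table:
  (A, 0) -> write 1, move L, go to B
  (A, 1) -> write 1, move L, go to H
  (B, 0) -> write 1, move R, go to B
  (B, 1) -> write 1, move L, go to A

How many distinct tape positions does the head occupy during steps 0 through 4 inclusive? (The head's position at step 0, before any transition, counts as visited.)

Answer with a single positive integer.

Answer: 3

Derivation:
Step 1: in state A at pos 0, read 0 -> (A,0)->write 1,move L,goto B. Now: state=B, head=-1, tape[-2..1]=0010 (head:  ^)
Step 2: in state B at pos -1, read 0 -> (B,0)->write 1,move R,goto B. Now: state=B, head=0, tape[-2..1]=0110 (head:   ^)
Step 3: in state B at pos 0, read 1 -> (B,1)->write 1,move L,goto A. Now: state=A, head=-1, tape[-2..1]=0110 (head:  ^)
Step 4: in state A at pos -1, read 1 -> (A,1)->write 1,move L,goto H. Now: state=H, head=-2, tape[-3..1]=00110 (head:  ^)
Head positions at steps 0..4: starting at 0, distinct positions visited = {-2, -1, 0} -> 3 position(s)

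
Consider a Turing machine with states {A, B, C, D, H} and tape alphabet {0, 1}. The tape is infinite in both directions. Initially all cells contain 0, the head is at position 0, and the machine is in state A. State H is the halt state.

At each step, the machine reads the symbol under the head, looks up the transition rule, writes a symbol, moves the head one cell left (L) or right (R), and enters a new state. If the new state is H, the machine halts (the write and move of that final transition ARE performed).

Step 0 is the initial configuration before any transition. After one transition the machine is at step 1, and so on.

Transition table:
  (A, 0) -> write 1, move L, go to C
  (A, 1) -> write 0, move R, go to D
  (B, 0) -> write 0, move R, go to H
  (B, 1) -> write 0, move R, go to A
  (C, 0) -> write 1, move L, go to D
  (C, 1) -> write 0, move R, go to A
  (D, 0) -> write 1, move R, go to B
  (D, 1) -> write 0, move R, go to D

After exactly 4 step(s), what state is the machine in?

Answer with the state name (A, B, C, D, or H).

Step 1: in state A at pos 0, read 0 -> (A,0)->write 1,move L,goto C. Now: state=C, head=-1, tape[-2..1]=0010 (head:  ^)
Step 2: in state C at pos -1, read 0 -> (C,0)->write 1,move L,goto D. Now: state=D, head=-2, tape[-3..1]=00110 (head:  ^)
Step 3: in state D at pos -2, read 0 -> (D,0)->write 1,move R,goto B. Now: state=B, head=-1, tape[-3..1]=01110 (head:   ^)
Step 4: in state B at pos -1, read 1 -> (B,1)->write 0,move R,goto A. Now: state=A, head=0, tape[-3..1]=01010 (head:    ^)

Answer: A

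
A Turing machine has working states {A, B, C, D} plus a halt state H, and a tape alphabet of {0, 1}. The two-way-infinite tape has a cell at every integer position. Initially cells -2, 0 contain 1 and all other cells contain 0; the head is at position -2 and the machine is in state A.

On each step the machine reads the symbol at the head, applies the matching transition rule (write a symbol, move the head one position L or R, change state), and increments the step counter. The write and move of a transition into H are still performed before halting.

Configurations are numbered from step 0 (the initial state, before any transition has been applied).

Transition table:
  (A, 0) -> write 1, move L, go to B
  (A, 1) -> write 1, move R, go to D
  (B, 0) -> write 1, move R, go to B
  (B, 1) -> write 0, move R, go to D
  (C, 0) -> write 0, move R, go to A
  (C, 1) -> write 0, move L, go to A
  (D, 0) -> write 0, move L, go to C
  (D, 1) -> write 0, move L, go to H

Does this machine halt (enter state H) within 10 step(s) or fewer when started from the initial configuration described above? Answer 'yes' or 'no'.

Answer: no

Derivation:
Step 1: in state A at pos -2, read 1 -> (A,1)->write 1,move R,goto D. Now: state=D, head=-1, tape[-3..1]=01010 (head:   ^)
Step 2: in state D at pos -1, read 0 -> (D,0)->write 0,move L,goto C. Now: state=C, head=-2, tape[-3..1]=01010 (head:  ^)
Step 3: in state C at pos -2, read 1 -> (C,1)->write 0,move L,goto A. Now: state=A, head=-3, tape[-4..1]=000010 (head:  ^)
Step 4: in state A at pos -3, read 0 -> (A,0)->write 1,move L,goto B. Now: state=B, head=-4, tape[-5..1]=0010010 (head:  ^)
Step 5: in state B at pos -4, read 0 -> (B,0)->write 1,move R,goto B. Now: state=B, head=-3, tape[-5..1]=0110010 (head:   ^)
Step 6: in state B at pos -3, read 1 -> (B,1)->write 0,move R,goto D. Now: state=D, head=-2, tape[-5..1]=0100010 (head:    ^)
Step 7: in state D at pos -2, read 0 -> (D,0)->write 0,move L,goto C. Now: state=C, head=-3, tape[-5..1]=0100010 (head:   ^)
Step 8: in state C at pos -3, read 0 -> (C,0)->write 0,move R,goto A. Now: state=A, head=-2, tape[-5..1]=0100010 (head:    ^)
Step 9: in state A at pos -2, read 0 -> (A,0)->write 1,move L,goto B. Now: state=B, head=-3, tape[-5..1]=0101010 (head:   ^)
Step 10: in state B at pos -3, read 0 -> (B,0)->write 1,move R,goto B. Now: state=B, head=-2, tape[-5..1]=0111010 (head:    ^)
After 10 step(s): state = B (not H) -> not halted within 10 -> no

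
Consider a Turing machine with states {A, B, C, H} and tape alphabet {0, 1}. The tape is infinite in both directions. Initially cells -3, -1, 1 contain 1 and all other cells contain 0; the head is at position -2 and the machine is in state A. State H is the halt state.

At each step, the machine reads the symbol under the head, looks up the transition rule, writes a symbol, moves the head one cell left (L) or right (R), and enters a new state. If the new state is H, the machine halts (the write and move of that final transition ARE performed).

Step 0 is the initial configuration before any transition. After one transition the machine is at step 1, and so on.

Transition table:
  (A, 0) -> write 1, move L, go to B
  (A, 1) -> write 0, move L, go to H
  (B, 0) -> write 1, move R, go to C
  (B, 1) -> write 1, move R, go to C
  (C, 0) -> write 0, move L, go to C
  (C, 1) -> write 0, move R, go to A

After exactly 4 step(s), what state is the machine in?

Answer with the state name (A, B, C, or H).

Answer: H

Derivation:
Step 1: in state A at pos -2, read 0 -> (A,0)->write 1,move L,goto B. Now: state=B, head=-3, tape[-4..2]=0111010 (head:  ^)
Step 2: in state B at pos -3, read 1 -> (B,1)->write 1,move R,goto C. Now: state=C, head=-2, tape[-4..2]=0111010 (head:   ^)
Step 3: in state C at pos -2, read 1 -> (C,1)->write 0,move R,goto A. Now: state=A, head=-1, tape[-4..2]=0101010 (head:    ^)
Step 4: in state A at pos -1, read 1 -> (A,1)->write 0,move L,goto H. Now: state=H, head=-2, tape[-4..2]=0100010 (head:   ^)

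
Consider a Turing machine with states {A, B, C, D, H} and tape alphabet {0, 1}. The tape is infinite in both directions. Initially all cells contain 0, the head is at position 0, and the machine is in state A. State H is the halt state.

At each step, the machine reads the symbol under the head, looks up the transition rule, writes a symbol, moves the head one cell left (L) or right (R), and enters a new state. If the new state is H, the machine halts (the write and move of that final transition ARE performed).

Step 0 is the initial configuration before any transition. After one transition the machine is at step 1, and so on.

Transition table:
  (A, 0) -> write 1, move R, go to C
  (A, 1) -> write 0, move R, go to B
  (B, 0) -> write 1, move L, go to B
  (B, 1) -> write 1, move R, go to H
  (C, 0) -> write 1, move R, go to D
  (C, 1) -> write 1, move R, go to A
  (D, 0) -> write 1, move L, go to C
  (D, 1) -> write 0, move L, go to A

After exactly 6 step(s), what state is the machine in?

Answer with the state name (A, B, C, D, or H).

Step 1: in state A at pos 0, read 0 -> (A,0)->write 1,move R,goto C. Now: state=C, head=1, tape[-1..2]=0100 (head:   ^)
Step 2: in state C at pos 1, read 0 -> (C,0)->write 1,move R,goto D. Now: state=D, head=2, tape[-1..3]=01100 (head:    ^)
Step 3: in state D at pos 2, read 0 -> (D,0)->write 1,move L,goto C. Now: state=C, head=1, tape[-1..3]=01110 (head:   ^)
Step 4: in state C at pos 1, read 1 -> (C,1)->write 1,move R,goto A. Now: state=A, head=2, tape[-1..3]=01110 (head:    ^)
Step 5: in state A at pos 2, read 1 -> (A,1)->write 0,move R,goto B. Now: state=B, head=3, tape[-1..4]=011000 (head:     ^)
Step 6: in state B at pos 3, read 0 -> (B,0)->write 1,move L,goto B. Now: state=B, head=2, tape[-1..4]=011010 (head:    ^)

Answer: B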